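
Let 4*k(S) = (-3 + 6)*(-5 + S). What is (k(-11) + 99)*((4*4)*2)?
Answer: 2784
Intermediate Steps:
k(S) = -15/4 + 3*S/4 (k(S) = ((-3 + 6)*(-5 + S))/4 = (3*(-5 + S))/4 = (-15 + 3*S)/4 = -15/4 + 3*S/4)
(k(-11) + 99)*((4*4)*2) = ((-15/4 + (¾)*(-11)) + 99)*((4*4)*2) = ((-15/4 - 33/4) + 99)*(16*2) = (-12 + 99)*32 = 87*32 = 2784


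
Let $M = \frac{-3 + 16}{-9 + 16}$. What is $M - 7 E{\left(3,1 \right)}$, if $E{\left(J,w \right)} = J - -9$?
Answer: $- \frac{575}{7} \approx -82.143$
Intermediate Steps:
$E{\left(J,w \right)} = 9 + J$ ($E{\left(J,w \right)} = J + 9 = 9 + J$)
$M = \frac{13}{7} \approx 1.8571$
$M - 7 E{\left(3,1 \right)} = \frac{13}{7} - 7 \left(9 + 3\right) = \frac{13}{7} - 84 = - \frac{575}{7}$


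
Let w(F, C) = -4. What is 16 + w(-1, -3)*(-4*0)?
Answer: 16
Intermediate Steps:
16 + w(-1, -3)*(-4*0) = 16 - (-16)*0 = 16 - 4*0 = 16 + 0 = 16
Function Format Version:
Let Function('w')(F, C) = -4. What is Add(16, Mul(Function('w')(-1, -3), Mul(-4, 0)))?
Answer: 16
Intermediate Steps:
Add(16, Mul(Function('w')(-1, -3), Mul(-4, 0))) = Add(16, Mul(-4, Mul(-4, 0))) = Add(16, Mul(-4, 0)) = Add(16, 0) = 16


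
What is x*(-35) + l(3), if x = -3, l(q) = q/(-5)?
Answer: 522/5 ≈ 104.40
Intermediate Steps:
l(q) = -q/5 (l(q) = q*(-1/5) = -q/5)
x*(-35) + l(3) = -3*(-35) - 1/5*3 = 105 - 3/5 = 522/5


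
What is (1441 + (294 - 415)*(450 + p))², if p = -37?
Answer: 2355355024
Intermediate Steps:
(1441 + (294 - 415)*(450 + p))² = (1441 + (294 - 415)*(450 - 37))² = (1441 - 121*413)² = (1441 - 49973)² = (-48532)² = 2355355024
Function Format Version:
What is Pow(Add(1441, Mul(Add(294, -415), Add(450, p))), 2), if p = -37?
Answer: 2355355024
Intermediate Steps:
Pow(Add(1441, Mul(Add(294, -415), Add(450, p))), 2) = Pow(Add(1441, Mul(Add(294, -415), Add(450, -37))), 2) = Pow(Add(1441, Mul(-121, 413)), 2) = Pow(Add(1441, -49973), 2) = Pow(-48532, 2) = 2355355024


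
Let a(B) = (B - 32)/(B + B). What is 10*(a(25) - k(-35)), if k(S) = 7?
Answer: -357/5 ≈ -71.400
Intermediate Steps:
a(B) = (-32 + B)/(2*B) (a(B) = (-32 + B)/((2*B)) = (-32 + B)*(1/(2*B)) = (-32 + B)/(2*B))
10*(a(25) - k(-35)) = 10*((1/2)*(-32 + 25)/25 - 1*7) = 10*((1/2)*(1/25)*(-7) - 7) = 10*(-7/50 - 7) = 10*(-357/50) = -357/5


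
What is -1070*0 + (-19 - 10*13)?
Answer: -149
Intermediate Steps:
-1070*0 + (-19 - 10*13) = 0 + (-19 - 130) = 0 - 149 = -149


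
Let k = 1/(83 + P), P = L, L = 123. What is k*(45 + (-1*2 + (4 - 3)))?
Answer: 22/103 ≈ 0.21359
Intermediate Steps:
P = 123
k = 1/206 (k = 1/(83 + 123) = 1/206 ≈ 0.0048544)
k*(45 + (-1*2 + (4 - 3))) = (45 + (-1*2 + (4 - 3)))/206 = (45 + (-2 + 1))/206 = (45 - 1)/206 = (1/206)*44 = 22/103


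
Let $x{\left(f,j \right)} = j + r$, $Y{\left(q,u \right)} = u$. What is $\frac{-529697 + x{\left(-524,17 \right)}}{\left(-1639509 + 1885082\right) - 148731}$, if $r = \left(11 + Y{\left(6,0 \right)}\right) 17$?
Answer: $- \frac{529493}{96842} \approx -5.4676$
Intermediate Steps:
$r = 187$ ($r = \left(11 + 0\right) 17 = 11 \cdot 17 = 187$)
$x{\left(f,j \right)} = 187 + j$ ($x{\left(f,j \right)} = j + 187 = 187 + j$)
$\frac{-529697 + x{\left(-524,17 \right)}}{\left(-1639509 + 1885082\right) - 148731} = \frac{-529697 + \left(187 + 17\right)}{\left(-1639509 + 1885082\right) - 148731} = \frac{-529697 + 204}{245573 - 148731} = - \frac{529493}{96842}$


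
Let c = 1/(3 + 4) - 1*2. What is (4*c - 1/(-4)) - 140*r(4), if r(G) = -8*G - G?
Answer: 140919/28 ≈ 5032.8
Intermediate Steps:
r(G) = -9*G
c = -13/7 (c = 1/7 - 2 = -13/7 ≈ -1.8571)
(4*c - 1/(-4)) - 140*r(4) = (4*(-13/7) - 1/(-4)) - (-1260)*4 = (-52/7 - 1*(-1/4)) - 140*(-36) = (-52/7 + 1/4) + 5040 = -201/28 + 5040 = 140919/28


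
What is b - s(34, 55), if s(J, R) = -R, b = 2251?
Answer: 2306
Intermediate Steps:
b - s(34, 55) = 2251 - (-1)*55 = 2251 - 1*(-55) = 2251 + 55 = 2306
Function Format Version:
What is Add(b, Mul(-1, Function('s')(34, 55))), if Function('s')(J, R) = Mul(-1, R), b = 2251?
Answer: 2306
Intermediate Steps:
Add(b, Mul(-1, Function('s')(34, 55))) = Add(2251, Mul(-1, Mul(-1, 55))) = Add(2251, Mul(-1, -55)) = Add(2251, 55) = 2306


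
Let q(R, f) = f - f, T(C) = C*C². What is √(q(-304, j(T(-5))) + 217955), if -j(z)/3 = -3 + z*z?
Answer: √217955 ≈ 466.86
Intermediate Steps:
T(C) = C³
j(z) = 9 - 3*z² (j(z) = -3*(-3 + z*z) = -3*(-3 + z²) = 9 - 3*z²)
q(R, f) = 0
√(q(-304, j(T(-5))) + 217955) = √(0 + 217955) = √217955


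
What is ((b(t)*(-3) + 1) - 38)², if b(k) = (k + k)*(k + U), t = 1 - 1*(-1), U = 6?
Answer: 17689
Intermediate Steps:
t = 2 (t = 1 + 1 = 2)
b(k) = 2*k*(6 + k) (b(k) = (k + k)*(k + 6) = (2*k)*(6 + k) = 2*k*(6 + k))
((b(t)*(-3) + 1) - 38)² = (((2*2*(6 + 2))*(-3) + 1) - 38)² = (((2*2*8)*(-3) + 1) - 38)² = ((32*(-3) + 1) - 38)² = ((-96 + 1) - 38)² = (-95 - 38)² = (-133)² = 17689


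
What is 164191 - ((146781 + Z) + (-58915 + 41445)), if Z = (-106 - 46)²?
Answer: 11776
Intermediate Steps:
Z = 23104 (Z = (-152)² = 23104)
164191 - ((146781 + Z) + (-58915 + 41445)) = 164191 - ((146781 + 23104) + (-58915 + 41445)) = 164191 - (169885 - 17470) = 164191 - 1*152415 = 164191 - 152415 = 11776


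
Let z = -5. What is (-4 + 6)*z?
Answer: -10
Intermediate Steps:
(-4 + 6)*z = (-4 + 6)*(-5) = 2*(-5) = -10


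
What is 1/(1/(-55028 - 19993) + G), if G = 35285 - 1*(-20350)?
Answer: 75021/4173793334 ≈ 1.7974e-5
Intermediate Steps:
G = 55635 (G = 35285 + 20350 = 55635)
1/(1/(-55028 - 19993) + G) = 1/(1/(-55028 - 19993) + 55635) = 1/(1/(-75021) + 55635) = 1/(-1/75021 + 55635) = 1/(4173793334/75021) = 75021/4173793334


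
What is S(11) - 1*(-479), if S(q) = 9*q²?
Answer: 1568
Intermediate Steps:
S(11) - 1*(-479) = 9*11² - 1*(-479) = 9*121 + 479 = 1089 + 479 = 1568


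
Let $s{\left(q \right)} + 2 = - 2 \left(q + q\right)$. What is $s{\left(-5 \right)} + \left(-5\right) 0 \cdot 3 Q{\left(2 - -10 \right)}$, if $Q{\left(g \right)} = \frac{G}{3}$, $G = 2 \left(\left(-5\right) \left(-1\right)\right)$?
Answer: $18$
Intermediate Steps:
$s{\left(q \right)} = -2 - 4 q$ ($s{\left(q \right)} = -2 - 2 \left(q + q\right) = -2 - 2 \cdot 2 q = -2 - 4 q$)
$G = 10$ ($G = 2 \cdot 5 = 10$)
$Q{\left(g \right)} = \frac{10}{3}$
$s{\left(-5 \right)} + \left(-5\right) 0 \cdot 3 Q{\left(2 - -10 \right)} = \left(-2 - -20\right) + \left(-5\right) 0 \cdot 3 \cdot \frac{10}{3} = \left(-2 + 20\right) + 0 \cdot 3 \cdot \frac{10}{3} = 18 + 0 \cdot \frac{10}{3} = 18 + 0 = 18$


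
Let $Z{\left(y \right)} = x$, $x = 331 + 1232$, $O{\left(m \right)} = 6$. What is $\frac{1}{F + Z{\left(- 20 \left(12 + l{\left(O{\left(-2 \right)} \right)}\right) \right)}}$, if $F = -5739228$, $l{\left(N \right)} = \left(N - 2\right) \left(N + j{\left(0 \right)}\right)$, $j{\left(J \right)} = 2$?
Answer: $- \frac{1}{5737665} \approx -1.7429 \cdot 10^{-7}$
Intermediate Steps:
$l{\left(N \right)} = \left(-2 + N\right) \left(2 + N\right)$ ($l{\left(N \right)} = \left(N - 2\right) \left(N + 2\right) = \left(-2 + N\right) \left(2 + N\right)$)
$x = 1563$
$Z{\left(y \right)} = 1563$
$\frac{1}{F + Z{\left(- 20 \left(12 + l{\left(O{\left(-2 \right)} \right)}\right) \right)}} = \frac{1}{-5739228 + 1563} = \frac{1}{-5737665} = - \frac{1}{5737665}$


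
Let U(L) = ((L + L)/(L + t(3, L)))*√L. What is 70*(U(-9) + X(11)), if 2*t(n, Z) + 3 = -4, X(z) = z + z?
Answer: 1540 + 1512*I/5 ≈ 1540.0 + 302.4*I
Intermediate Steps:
X(z) = 2*z
t(n, Z) = -7/2 (t(n, Z) = -3/2 + (½)*(-4) = -3/2 - 2 = -7/2)
U(L) = 2*L^(3/2)/(-7/2 + L) (U(L) = ((L + L)/(L - 7/2))*√L = ((2*L)/(-7/2 + L))*√L = (2*L/(-7/2 + L))*√L = 2*L^(3/2)/(-7/2 + L))
70*(U(-9) + X(11)) = 70*(4*(-9)^(3/2)/(-7 + 2*(-9)) + 2*11) = 70*(4*(-27*I)/(-7 - 18) + 22) = 70*(4*(-27*I)/(-25) + 22) = 70*(4*(-27*I)*(-1/25) + 22) = 70*(108*I/25 + 22) = 70*(22 + 108*I/25) = 1540 + 1512*I/5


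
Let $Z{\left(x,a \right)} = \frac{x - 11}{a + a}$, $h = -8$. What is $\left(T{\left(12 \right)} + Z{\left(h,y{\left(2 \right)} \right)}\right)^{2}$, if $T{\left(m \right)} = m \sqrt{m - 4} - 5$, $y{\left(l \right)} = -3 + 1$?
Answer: $\frac{18433}{16} - 12 \sqrt{2} \approx 1135.1$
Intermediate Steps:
$y{\left(l \right)} = -2$
$T{\left(m \right)} = -5 + m \sqrt{-4 + m}$ ($T{\left(m \right)} = m \sqrt{-4 + m} - 5 = -5 + m \sqrt{-4 + m}$)
$Z{\left(x,a \right)} = \frac{-11 + x}{2 a}$
$\left(T{\left(12 \right)} + Z{\left(h,y{\left(2 \right)} \right)}\right)^{2} = \left(\left(-5 + 12 \sqrt{-4 + 12}\right) + \frac{-11 - 8}{2 \left(-2\right)}\right)^{2} = \left(\left(-5 + 12 \sqrt{8}\right) + \frac{1}{2} \left(- \frac{1}{2}\right) \left(-19\right)\right)^{2} = \left(\left(-5 + 12 \cdot 2 \sqrt{2}\right) + \frac{19}{4}\right)^{2} = \left(\left(-5 + 24 \sqrt{2}\right) + \frac{19}{4}\right)^{2} = \left(- \frac{1}{4} + 24 \sqrt{2}\right)^{2}$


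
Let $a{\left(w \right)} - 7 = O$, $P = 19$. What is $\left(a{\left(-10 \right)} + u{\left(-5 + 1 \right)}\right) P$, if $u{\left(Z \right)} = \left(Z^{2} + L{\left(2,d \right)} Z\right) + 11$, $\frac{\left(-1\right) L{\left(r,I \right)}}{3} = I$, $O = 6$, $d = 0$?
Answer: $760$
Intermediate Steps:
$a{\left(w \right)} = 13$ ($a{\left(w \right)} = 7 + 6 = 13$)
$L{\left(r,I \right)} = - 3 I$
$u{\left(Z \right)} = 11 + Z^{2}$ ($u{\left(Z \right)} = \left(Z^{2} + \left(-3\right) 0 Z\right) + 11 = \left(Z^{2} + 0 Z\right) + 11 = \left(Z^{2} + 0\right) + 11 = Z^{2} + 11 = 11 + Z^{2}$)
$\left(a{\left(-10 \right)} + u{\left(-5 + 1 \right)}\right) P = \left(13 + \left(11 + \left(-5 + 1\right)^{2}\right)\right) 19 = \left(13 + \left(11 + \left(-4\right)^{2}\right)\right) 19 = \left(13 + \left(11 + 16\right)\right) 19 = \left(13 + 27\right) 19 = 40 \cdot 19 = 760$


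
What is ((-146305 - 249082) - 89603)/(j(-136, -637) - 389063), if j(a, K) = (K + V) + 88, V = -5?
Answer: 484990/389617 ≈ 1.2448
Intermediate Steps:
j(a, K) = 83 + K (j(a, K) = (K - 5) + 88 = (-5 + K) + 88 = 83 + K)
((-146305 - 249082) - 89603)/(j(-136, -637) - 389063) = ((-146305 - 249082) - 89603)/((83 - 637) - 389063) = (-395387 - 89603)/(-554 - 389063) = -484990/(-389617) = -484990*(-1/389617) = 484990/389617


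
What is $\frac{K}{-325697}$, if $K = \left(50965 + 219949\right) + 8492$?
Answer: $- \frac{279406}{325697} \approx -0.85787$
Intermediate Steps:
$K = 279406$ ($K = 270914 + 8492 = 279406$)
$\frac{K}{-325697} = \frac{279406}{-325697} = 279406 \left(- \frac{1}{325697}\right) = - \frac{279406}{325697}$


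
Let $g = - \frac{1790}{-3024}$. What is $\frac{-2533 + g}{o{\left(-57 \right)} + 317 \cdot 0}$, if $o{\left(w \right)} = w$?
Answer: $\frac{3829001}{86184} \approx 44.428$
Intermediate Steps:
$g = \frac{895}{1512}$ ($g = \left(-1790\right) \left(- \frac{1}{3024}\right) = \frac{895}{1512} \approx 0.59193$)
$\frac{-2533 + g}{o{\left(-57 \right)} + 317 \cdot 0} = \frac{-2533 + \frac{895}{1512}}{-57 + 317 \cdot 0} = - \frac{3829001}{1512 \left(-57 + 0\right)} = - \frac{3829001}{1512 \left(-57\right)} = \left(- \frac{3829001}{1512}\right) \left(- \frac{1}{57}\right) = \frac{3829001}{86184}$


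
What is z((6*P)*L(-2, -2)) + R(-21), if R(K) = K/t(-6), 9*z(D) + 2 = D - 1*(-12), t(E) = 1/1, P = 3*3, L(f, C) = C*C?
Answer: 37/9 ≈ 4.1111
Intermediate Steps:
L(f, C) = C²
P = 9
t(E) = 1 (t(E) = 1*1 = 1)
z(D) = 10/9 + D/9 (z(D) = -2/9 + (D - 1*(-12))/9 = -2/9 + (D + 12)/9 = -2/9 + (12 + D)/9 = -2/9 + (4/3 + D/9) = 10/9 + D/9)
R(K) = K (R(K) = K/1 = K*1 = K)
z((6*P)*L(-2, -2)) + R(-21) = (10/9 + ((6*9)*(-2)²)/9) - 21 = (10/9 + (54*4)/9) - 21 = (10/9 + (⅑)*216) - 21 = (10/9 + 24) - 21 = 226/9 - 21 = 37/9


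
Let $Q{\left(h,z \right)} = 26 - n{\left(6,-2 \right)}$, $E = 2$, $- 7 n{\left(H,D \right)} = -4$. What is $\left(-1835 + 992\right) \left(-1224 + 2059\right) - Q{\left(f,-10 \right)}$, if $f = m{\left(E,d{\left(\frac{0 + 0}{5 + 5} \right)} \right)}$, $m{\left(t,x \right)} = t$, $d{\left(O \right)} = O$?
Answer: $- \frac{4927513}{7} \approx -7.0393 \cdot 10^{5}$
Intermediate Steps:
$n{\left(H,D \right)} = \frac{4}{7}$ ($n{\left(H,D \right)} = \left(- \frac{1}{7}\right) \left(-4\right) = \frac{4}{7}$)
$f = 2$
$Q{\left(h,z \right)} = \frac{178}{7}$ ($Q{\left(h,z \right)} = 26 - \frac{4}{7} = \frac{178}{7}$)
$\left(-1835 + 992\right) \left(-1224 + 2059\right) - Q{\left(f,-10 \right)} = \left(-1835 + 992\right) \left(-1224 + 2059\right) - \frac{178}{7} = \left(-843\right) 835 - \frac{178}{7} = -703905 - \frac{178}{7} = - \frac{4927513}{7}$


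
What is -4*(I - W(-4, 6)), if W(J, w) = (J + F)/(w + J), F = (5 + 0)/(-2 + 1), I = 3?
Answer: -30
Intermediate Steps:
F = -5 (F = 5/(-1) = 5*(-1) = -5)
W(J, w) = (-5 + J)/(J + w) (W(J, w) = (J - 5)/(w + J) = (-5 + J)/(J + w))
-4*(I - W(-4, 6)) = -4*(3 - (-5 - 4)/(-4 + 6)) = -4*(3 - (-9)/2) = -4*(3 - 1*(-9/2)) = -4*(3 + 9/2) = -4*15/2 = -30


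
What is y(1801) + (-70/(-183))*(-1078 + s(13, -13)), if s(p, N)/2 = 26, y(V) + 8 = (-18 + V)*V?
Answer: 195857735/61 ≈ 3.2108e+6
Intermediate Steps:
y(V) = -8 + V*(-18 + V) (y(V) = -8 + (-18 + V)*V = -8 + V*(-18 + V))
s(p, N) = 52 (s(p, N) = 2*26 = 52)
y(1801) + (-70/(-183))*(-1078 + s(13, -13)) = (-8 + 1801**2 - 18*1801) + (-70/(-183))*(-1078 + 52) = (-8 + 3243601 - 32418) - 70*(-1/183)*(-1026) = 3211175 + (70/183)*(-1026) = 3211175 - 23940/61 = 195857735/61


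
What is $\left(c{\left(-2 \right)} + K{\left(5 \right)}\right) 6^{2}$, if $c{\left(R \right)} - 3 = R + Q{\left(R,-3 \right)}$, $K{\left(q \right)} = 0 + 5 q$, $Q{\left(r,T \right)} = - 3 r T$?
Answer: $288$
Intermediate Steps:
$Q{\left(r,T \right)} = - 3 T r$
$K{\left(q \right)} = 5 q$
$c{\left(R \right)} = 3 + 10 R$ ($c{\left(R \right)} = 3 + \left(R - - 9 R\right) = 3 + \left(R + 9 R\right) = 3 + 10 R$)
$\left(c{\left(-2 \right)} + K{\left(5 \right)}\right) 6^{2} = \left(\left(3 + 10 \left(-2\right)\right) + 5 \cdot 5\right) 6^{2} = \left(\left(3 - 20\right) + 25\right) 36 = \left(-17 + 25\right) 36 = 8 \cdot 36 = 288$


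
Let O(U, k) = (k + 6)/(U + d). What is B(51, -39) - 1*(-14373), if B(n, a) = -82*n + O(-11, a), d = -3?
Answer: 142707/14 ≈ 10193.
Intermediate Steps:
O(U, k) = (6 + k)/(-3 + U) (O(U, k) = (k + 6)/(U - 3) = (6 + k)/(-3 + U))
B(n, a) = -3/7 - 82*n - a/14 (B(n, a) = -82*n + (6 + a)/(-3 - 11) = -82*n + (6 + a)/(-14) = -82*n - (6 + a)/14 = -82*n + (-3/7 - a/14) = -3/7 - 82*n - a/14)
B(51, -39) - 1*(-14373) = (-3/7 - 82*51 - 1/14*(-39)) - 1*(-14373) = (-3/7 - 4182 + 39/14) + 14373 = -58515/14 + 14373 = 142707/14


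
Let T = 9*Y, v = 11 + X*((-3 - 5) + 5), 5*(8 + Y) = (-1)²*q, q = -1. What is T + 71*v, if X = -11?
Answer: 15251/5 ≈ 3050.2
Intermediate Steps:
Y = -41/5 (Y = -8 + ((-1)²*(-1))/5 = -8 + (1*(-1))/5 = -8 + (⅕)*(-1) = -8 - ⅕ = -41/5 ≈ -8.2000)
v = 44 (v = 11 - 11*((-3 - 5) + 5) = 11 - 11*(-8 + 5) = 11 - 11*(-3) = 11 + 33 = 44)
T = -369/5 (T = 9*(-41/5) = -369/5 ≈ -73.800)
T + 71*v = -369/5 + 71*44 = -369/5 + 3124 = 15251/5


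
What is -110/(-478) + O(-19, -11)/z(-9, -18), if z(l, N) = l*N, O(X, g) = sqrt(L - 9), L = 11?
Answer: 55/239 + sqrt(2)/162 ≈ 0.23886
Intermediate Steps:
O(X, g) = sqrt(2) (O(X, g) = sqrt(11 - 9) = sqrt(2))
z(l, N) = N*l
-110/(-478) + O(-19, -11)/z(-9, -18) = -110/(-478) + sqrt(2)/((-18*(-9))) = -110*(-1/478) + sqrt(2)/162 = 55/239 + sqrt(2)*(1/162) = 55/239 + sqrt(2)/162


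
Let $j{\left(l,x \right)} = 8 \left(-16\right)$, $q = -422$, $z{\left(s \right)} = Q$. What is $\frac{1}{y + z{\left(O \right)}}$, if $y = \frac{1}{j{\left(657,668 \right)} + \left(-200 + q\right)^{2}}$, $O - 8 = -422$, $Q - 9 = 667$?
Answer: $\frac{386756}{261447057} \approx 0.0014793$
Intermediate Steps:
$Q = 676$ ($Q = 9 + 667 = 676$)
$O = -414$ ($O = 8 - 422 = -414$)
$z{\left(s \right)} = 676$
$j{\left(l,x \right)} = -128$
$y = \frac{1}{386756}$ ($y = \frac{1}{-128 + \left(-200 - 422\right)^{2}} = \frac{1}{-128 + \left(-622\right)^{2}} = \frac{1}{-128 + 386884} = \frac{1}{386756} \approx 2.5856 \cdot 10^{-6}$)
$\frac{1}{y + z{\left(O \right)}} = \frac{1}{\frac{1}{386756} + 676} = \frac{1}{\frac{261447057}{386756}} = \frac{386756}{261447057}$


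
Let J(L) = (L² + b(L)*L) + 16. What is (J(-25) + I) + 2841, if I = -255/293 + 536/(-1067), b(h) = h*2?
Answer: 1478940759/312631 ≈ 4730.6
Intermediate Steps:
b(h) = 2*h
I = -429133/312631 (I = -255*1/293 + 536*(-1/1067) = -255/293 - 536/1067 = -429133/312631 ≈ -1.3727)
J(L) = 16 + 3*L² (J(L) = (L² + (2*L)*L) + 16 = (L² + 2*L²) + 16 = 3*L² + 16 = 16 + 3*L²)
(J(-25) + I) + 2841 = ((16 + 3*(-25)²) - 429133/312631) + 2841 = ((16 + 3*625) - 429133/312631) + 2841 = ((16 + 1875) - 429133/312631) + 2841 = (1891 - 429133/312631) + 2841 = 590756088/312631 + 2841 = 1478940759/312631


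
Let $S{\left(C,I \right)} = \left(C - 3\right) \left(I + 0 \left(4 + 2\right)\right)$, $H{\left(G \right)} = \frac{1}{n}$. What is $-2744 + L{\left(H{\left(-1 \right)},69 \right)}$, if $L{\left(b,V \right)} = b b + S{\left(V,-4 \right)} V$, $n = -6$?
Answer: $- \frac{754559}{36} \approx -20960.0$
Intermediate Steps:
$H{\left(G \right)} = - \frac{1}{6}$ ($H{\left(G \right)} = \frac{1}{-6} = - \frac{1}{6}$)
$S{\left(C,I \right)} = I \left(-3 + C\right)$ ($S{\left(C,I \right)} = \left(-3 + C\right) \left(I + 0 \cdot 6\right) = \left(-3 + C\right) \left(I + 0\right) = \left(-3 + C\right) I = I \left(-3 + C\right)$)
$L{\left(b,V \right)} = b^{2} + V \left(12 - 4 V\right)$ ($L{\left(b,V \right)} = b b + - 4 \left(-3 + V\right) V = b^{2} + \left(12 - 4 V\right) V = b^{2} + V \left(12 - 4 V\right)$)
$-2744 + L{\left(H{\left(-1 \right)},69 \right)} = -2744 + \left(\left(- \frac{1}{6}\right)^{2} + 4 \cdot 69 \left(3 - 69\right)\right) = -2744 + \left(\frac{1}{36} + 4 \cdot 69 \left(3 - 69\right)\right) = -2744 + \left(\frac{1}{36} + 4 \cdot 69 \left(-66\right)\right) = -2744 + \left(\frac{1}{36} - 18216\right) = -2744 - \frac{655775}{36} = - \frac{754559}{36}$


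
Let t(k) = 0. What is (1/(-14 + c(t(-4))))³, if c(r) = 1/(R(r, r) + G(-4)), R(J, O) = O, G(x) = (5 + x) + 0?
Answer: -1/2197 ≈ -0.00045517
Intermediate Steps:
G(x) = 5 + x
c(r) = 1/(1 + r) (c(r) = 1/(r + (5 - 4)) = 1/(r + 1) = 1/(1 + r))
(1/(-14 + c(t(-4))))³ = (1/(-14 + 1/(1 + 0)))³ = (1/(-14 + 1/1))³ = (1/(-14 + 1))³ = (1/(-13))³ = (-1/13)³ = -1/2197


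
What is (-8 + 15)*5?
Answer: 35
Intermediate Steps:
(-8 + 15)*5 = 7*5 = 35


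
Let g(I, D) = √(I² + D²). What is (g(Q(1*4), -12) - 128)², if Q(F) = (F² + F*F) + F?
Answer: 17824 - 3072*√10 ≈ 8109.5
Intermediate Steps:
Q(F) = F + 2*F² (Q(F) = (F² + F²) + F = 2*F² + F = F + 2*F²)
g(I, D) = √(D² + I²)
(g(Q(1*4), -12) - 128)² = (√((-12)² + ((1*4)*(1 + 2*(1*4)))²) - 128)² = (√(144 + (4*(1 + 2*4))²) - 128)² = (√(144 + (4*(1 + 8))²) - 128)² = (√(144 + (4*9)²) - 128)² = (√(144 + 36²) - 128)² = (√(144 + 1296) - 128)² = (√1440 - 128)² = (12*√10 - 128)² = (-128 + 12*√10)²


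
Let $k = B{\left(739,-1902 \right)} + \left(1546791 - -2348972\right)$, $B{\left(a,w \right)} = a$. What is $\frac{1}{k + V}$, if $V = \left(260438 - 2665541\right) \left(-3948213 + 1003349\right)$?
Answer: $\frac{1}{7082705137494} \approx 1.4119 \cdot 10^{-13}$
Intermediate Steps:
$k = 3896502$ ($k = 739 + \left(1546791 - -2348972\right) = 739 + \left(1546791 + 2348972\right) = 739 + 3895763 = 3896502$)
$V = 7082701240992$ ($V = \left(-2405103\right) \left(-2944864\right) = 7082701240992$)
$\frac{1}{k + V} = \frac{1}{3896502 + 7082701240992} = \frac{1}{7082705137494}$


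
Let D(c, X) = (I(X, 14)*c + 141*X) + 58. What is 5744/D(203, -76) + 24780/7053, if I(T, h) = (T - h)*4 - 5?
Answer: 686555636/199254303 ≈ 3.4456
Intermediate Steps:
I(T, h) = -5 - 4*h + 4*T (I(T, h) = (-4*h + 4*T) - 5 = -5 - 4*h + 4*T)
D(c, X) = 58 + 141*X + c*(-61 + 4*X) (D(c, X) = ((-5 - 4*14 + 4*X)*c + 141*X) + 58 = ((-5 - 56 + 4*X)*c + 141*X) + 58 = ((-61 + 4*X)*c + 141*X) + 58 = (c*(-61 + 4*X) + 141*X) + 58 = (141*X + c*(-61 + 4*X)) + 58 = 58 + 141*X + c*(-61 + 4*X))
5744/D(203, -76) + 24780/7053 = 5744/(58 + 141*(-76) + 203*(-61 + 4*(-76))) + 24780/7053 = 5744/(58 - 10716 + 203*(-61 - 304)) + 24780*(1/7053) = 5744/(58 - 10716 + 203*(-365)) + 8260/2351 = 5744/(58 - 10716 - 74095) + 8260/2351 = 5744/(-84753) + 8260/2351 = 5744*(-1/84753) + 8260/2351 = -5744/84753 + 8260/2351 = 686555636/199254303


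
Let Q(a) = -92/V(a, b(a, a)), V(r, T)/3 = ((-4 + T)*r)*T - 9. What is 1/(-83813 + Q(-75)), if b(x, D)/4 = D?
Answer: -20520027/1719845022859 ≈ -1.1931e-5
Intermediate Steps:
b(x, D) = 4*D
V(r, T) = -27 + 3*T*r*(-4 + T) (V(r, T) = 3*(((-4 + T)*r)*T - 9) = 3*((r*(-4 + T))*T - 9) = 3*(T*r*(-4 + T) - 9) = 3*(-9 + T*r*(-4 + T)) = -27 + 3*T*r*(-4 + T))
Q(a) = -92/(-27 - 48*a² + 48*a³) (Q(a) = -92/(-27 - 12*4*a*a + 3*a*(4*a)²) = -92/(-27 - 48*a² + 3*a*(16*a²)) = -92/(-27 - 48*a² + 48*a³))
1/(-83813 + Q(-75)) = 1/(-83813 + 92/(3*(9 - 16*(-75)³ + 16*(-75)²))) = 1/(-83813 + 92/(3*(9 - 16*(-421875) + 16*5625))) = 1/(-83813 + 92/(3*(9 + 6750000 + 90000))) = 1/(-83813 + (92/3)/6840009) = 1/(-83813 + (92/3)*(1/6840009)) = 1/(-83813 + 92/20520027) = 1/(-1719845022859/20520027) = -20520027/1719845022859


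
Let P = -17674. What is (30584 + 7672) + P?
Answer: 20582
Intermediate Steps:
(30584 + 7672) + P = (30584 + 7672) - 17674 = 38256 - 17674 = 20582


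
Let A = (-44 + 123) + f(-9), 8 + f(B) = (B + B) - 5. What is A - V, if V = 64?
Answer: -16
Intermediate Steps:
f(B) = -13 + 2*B (f(B) = -8 + ((B + B) - 5) = -8 + (2*B - 5) = -8 + (-5 + 2*B) = -13 + 2*B)
A = 48 (A = (-44 + 123) + (-13 + 2*(-9)) = 79 + (-13 - 18) = 79 - 31 = 48)
A - V = 48 - 1*64 = 48 - 64 = -16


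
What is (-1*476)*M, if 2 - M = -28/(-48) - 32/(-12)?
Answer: 595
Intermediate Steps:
M = -5/4 (M = 2 - (-28/(-48) - 32/(-12)) = 2 - (-28*(-1/48) - 32*(-1/12)) = 2 - (7/12 + 8/3) = 2 - 1*13/4 = 2 - 13/4 = -5/4 ≈ -1.2500)
(-1*476)*M = -1*476*(-5/4) = -476*(-5/4) = 595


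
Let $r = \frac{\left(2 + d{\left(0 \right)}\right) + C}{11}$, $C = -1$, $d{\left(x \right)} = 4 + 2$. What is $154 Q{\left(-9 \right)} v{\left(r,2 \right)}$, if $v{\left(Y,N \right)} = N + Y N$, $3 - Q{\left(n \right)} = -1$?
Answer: $2016$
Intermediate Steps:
$d{\left(x \right)} = 6$
$Q{\left(n \right)} = 4$ ($Q{\left(n \right)} = 3 - -1 = 3 + 1 = 4$)
$r = \frac{7}{11}$ ($r = \frac{\left(2 + 6\right) - 1}{11} = \left(8 - 1\right) \frac{1}{11} = 7 \cdot \frac{1}{11} = \frac{7}{11} \approx 0.63636$)
$v{\left(Y,N \right)} = N + N Y$
$154 Q{\left(-9 \right)} v{\left(r,2 \right)} = 154 \cdot 4 \cdot 2 \left(1 + \frac{7}{11}\right) = 616 \cdot 2 \cdot \frac{18}{11} = 616 \cdot \frac{36}{11} = 2016$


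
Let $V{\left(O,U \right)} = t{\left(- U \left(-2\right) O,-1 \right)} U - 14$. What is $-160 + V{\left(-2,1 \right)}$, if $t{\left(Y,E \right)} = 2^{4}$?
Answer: $-158$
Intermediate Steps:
$t{\left(Y,E \right)} = 16$
$V{\left(O,U \right)} = -14 + 16 U$ ($V{\left(O,U \right)} = 16 U - 14 = -14 + 16 U$)
$-160 + V{\left(-2,1 \right)} = -160 + \left(-14 + 16 \cdot 1\right) = -160 + \left(-14 + 16\right) = -160 + 2 = -158$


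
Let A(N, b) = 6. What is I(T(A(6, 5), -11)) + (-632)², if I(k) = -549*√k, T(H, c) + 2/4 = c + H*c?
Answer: 399424 - 549*I*√310/2 ≈ 3.9942e+5 - 4833.1*I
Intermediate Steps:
T(H, c) = -½ + c + H*c (T(H, c) = -½ + (c + H*c) = -½ + c + H*c)
I(T(A(6, 5), -11)) + (-632)² = -549*√(-½ - 11 + 6*(-11)) + (-632)² = -549*√(-½ - 11 - 66) + 399424 = -549*I*√310/2 + 399424 = 399424 - 549*I*√310/2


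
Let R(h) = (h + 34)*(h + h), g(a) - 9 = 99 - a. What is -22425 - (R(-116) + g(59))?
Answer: -41498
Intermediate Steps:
g(a) = 108 - a (g(a) = 9 + (99 - a) = 108 - a)
R(h) = 2*h*(34 + h) (R(h) = (34 + h)*(2*h) = 2*h*(34 + h))
-22425 - (R(-116) + g(59)) = -22425 - (2*(-116)*(34 - 116) + (108 - 1*59)) = -22425 - (2*(-116)*(-82) + (108 - 59)) = -22425 - (19024 + 49) = -22425 - 1*19073 = -22425 - 19073 = -41498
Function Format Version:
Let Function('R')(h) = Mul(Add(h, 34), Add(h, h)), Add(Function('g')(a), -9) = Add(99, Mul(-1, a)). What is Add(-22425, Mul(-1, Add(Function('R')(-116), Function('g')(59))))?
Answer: -41498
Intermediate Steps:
Function('g')(a) = Add(108, Mul(-1, a)) (Function('g')(a) = Add(9, Add(99, Mul(-1, a))) = Add(108, Mul(-1, a)))
Function('R')(h) = Mul(2, h, Add(34, h)) (Function('R')(h) = Mul(Add(34, h), Mul(2, h)) = Mul(2, h, Add(34, h)))
Add(-22425, Mul(-1, Add(Function('R')(-116), Function('g')(59)))) = Add(-22425, Mul(-1, Add(Mul(2, -116, Add(34, -116)), Add(108, Mul(-1, 59))))) = Add(-22425, Mul(-1, Add(Mul(2, -116, -82), Add(108, -59)))) = Add(-22425, Mul(-1, Add(19024, 49))) = Add(-22425, Mul(-1, 19073)) = Add(-22425, -19073) = -41498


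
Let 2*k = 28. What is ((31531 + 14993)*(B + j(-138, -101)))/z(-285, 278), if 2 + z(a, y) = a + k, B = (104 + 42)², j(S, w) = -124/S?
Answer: -22810189928/6279 ≈ -3.6328e+6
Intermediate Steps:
k = 14 (k = (½)*28 = 14)
B = 21316 (B = 146² = 21316)
z(a, y) = 12 + a (z(a, y) = -2 + (a + 14) = -2 + (14 + a) = 12 + a)
((31531 + 14993)*(B + j(-138, -101)))/z(-285, 278) = ((31531 + 14993)*(21316 - 124/(-138)))/(12 - 285) = (46524*(21316 - 124*(-1/138)))/(-273) = (46524*(21316 + 62/69))*(-1/273) = (46524*(1470866/69))*(-1/273) = (22810189928/23)*(-1/273) = -22810189928/6279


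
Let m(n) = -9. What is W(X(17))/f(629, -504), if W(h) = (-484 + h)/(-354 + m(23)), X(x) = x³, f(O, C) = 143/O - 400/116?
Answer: 80789389/21327339 ≈ 3.7881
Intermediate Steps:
f(O, C) = -100/29 + 143/O (f(O, C) = 143/O - 400*1/116 = 143/O - 100/29 = -100/29 + 143/O)
W(h) = 4/3 - h/363 (W(h) = (-484 + h)/(-354 - 9) = (-484 + h)/(-363) = (-484 + h)*(-1/363) = 4/3 - h/363)
W(X(17))/f(629, -504) = (4/3 - 1/363*17³)/(-100/29 + 143/629) = (4/3 - 1/363*4913)/(-100/29 + 143*(1/629)) = (4/3 - 4913/363)/(-100/29 + 143/629) = -4429/(363*(-58753/18241)) = -4429/363*(-18241/58753) = 80789389/21327339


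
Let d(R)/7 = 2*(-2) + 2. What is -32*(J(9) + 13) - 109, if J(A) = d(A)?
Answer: -77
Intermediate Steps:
d(R) = -14 (d(R) = 7*(2*(-2) + 2) = 7*(-4 + 2) = 7*(-2) = -14)
J(A) = -14
-32*(J(9) + 13) - 109 = -32*(-14 + 13) - 109 = -32*(-1) - 109 = 32 - 109 = -77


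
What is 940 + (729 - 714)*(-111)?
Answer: -725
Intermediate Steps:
940 + (729 - 714)*(-111) = 940 + 15*(-111) = 940 - 1665 = -725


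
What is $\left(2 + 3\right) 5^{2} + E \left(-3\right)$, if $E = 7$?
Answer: $104$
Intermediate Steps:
$\left(2 + 3\right) 5^{2} + E \left(-3\right) = \left(2 + 3\right) 5^{2} + 7 \left(-3\right) = 5 \cdot 25 - 21 = 125 - 21 = 104$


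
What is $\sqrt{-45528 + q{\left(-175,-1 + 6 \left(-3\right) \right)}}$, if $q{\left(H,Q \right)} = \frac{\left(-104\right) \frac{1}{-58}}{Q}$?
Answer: $\frac{2 i \sqrt{3455593745}}{551} \approx 213.37 i$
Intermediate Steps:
$q{\left(H,Q \right)} = \frac{52}{29 Q}$ ($q{\left(H,Q \right)} = \frac{\left(-104\right) \left(- \frac{1}{58}\right)}{Q} = \frac{52}{29 Q}$)
$\sqrt{-45528 + q{\left(-175,-1 + 6 \left(-3\right) \right)}} = \sqrt{-45528 + \frac{52}{29 \left(-1 + 6 \left(-3\right)\right)}} = \sqrt{-45528 + \frac{52}{29 \left(-1 - 18\right)}} = \sqrt{-45528 + \frac{52}{29 \left(-19\right)}} = \sqrt{-45528 + \frac{52}{29} \left(- \frac{1}{19}\right)} = \sqrt{-45528 - \frac{52}{551}} = \sqrt{- \frac{25085980}{551}} = \frac{2 i \sqrt{3455593745}}{551}$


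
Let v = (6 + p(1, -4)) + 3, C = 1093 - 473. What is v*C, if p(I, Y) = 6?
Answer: 9300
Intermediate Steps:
C = 620
v = 15 (v = (6 + 6) + 3 = 12 + 3 = 15)
v*C = 15*620 = 9300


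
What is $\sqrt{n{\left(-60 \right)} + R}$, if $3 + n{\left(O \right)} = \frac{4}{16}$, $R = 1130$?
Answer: $\frac{3 \sqrt{501}}{2} \approx 33.575$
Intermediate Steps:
$n{\left(O \right)} = - \frac{11}{4}$ ($n{\left(O \right)} = -3 + \frac{4}{16} = -3 + 4 \cdot \frac{1}{16} = -3 + \frac{1}{4} = - \frac{11}{4}$)
$\sqrt{n{\left(-60 \right)} + R} = \sqrt{- \frac{11}{4} + 1130} = \sqrt{\frac{4509}{4}} = \frac{3 \sqrt{501}}{2}$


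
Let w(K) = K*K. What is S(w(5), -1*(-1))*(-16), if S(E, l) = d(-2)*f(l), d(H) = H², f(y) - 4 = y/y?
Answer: -320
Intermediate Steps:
f(y) = 5 (f(y) = 4 + y/y = 4 + 1 = 5)
w(K) = K²
S(E, l) = 20 (S(E, l) = (-2)²*5 = 4*5 = 20)
S(w(5), -1*(-1))*(-16) = 20*(-16) = -320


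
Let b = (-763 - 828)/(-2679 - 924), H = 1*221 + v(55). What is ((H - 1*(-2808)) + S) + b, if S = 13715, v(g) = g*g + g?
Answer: 71427463/3603 ≈ 19824.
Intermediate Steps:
v(g) = g + g² (v(g) = g² + g = g + g²)
H = 3301 (H = 1*221 + 55*(1 + 55) = 221 + 55*56 = 221 + 3080 = 3301)
b = 1591/3603 (b = -1591/(-3603) = -1591*(-1/3603) = 1591/3603 ≈ 0.44158)
((H - 1*(-2808)) + S) + b = ((3301 - 1*(-2808)) + 13715) + 1591/3603 = ((3301 + 2808) + 13715) + 1591/3603 = (6109 + 13715) + 1591/3603 = 19824 + 1591/3603 = 71427463/3603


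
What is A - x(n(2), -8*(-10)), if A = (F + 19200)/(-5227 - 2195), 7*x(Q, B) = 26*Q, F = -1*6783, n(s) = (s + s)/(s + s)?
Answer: -93297/17318 ≈ -5.3873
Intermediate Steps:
n(s) = 1 (n(s) = (2*s)/((2*s)) = (2*s)*(1/(2*s)) = 1)
F = -6783
x(Q, B) = 26*Q/7 (x(Q, B) = (26*Q)/7 = 26*Q/7)
A = -4139/2474 (A = (-6783 + 19200)/(-5227 - 2195) = 12417/(-7422) = 12417*(-1/7422) = -4139/2474 ≈ -1.6730)
A - x(n(2), -8*(-10)) = -4139/2474 - 26/7 = -93297/17318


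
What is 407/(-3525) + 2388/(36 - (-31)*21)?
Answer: 2712697/807225 ≈ 3.3605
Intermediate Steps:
407/(-3525) + 2388/(36 - (-31)*21) = 407*(-1/3525) + 2388/(36 - 31*(-21)) = -407/3525 + 2388/(36 + 651) = -407/3525 + 2388/687 = -407/3525 + 2388*(1/687) = -407/3525 + 796/229 = 2712697/807225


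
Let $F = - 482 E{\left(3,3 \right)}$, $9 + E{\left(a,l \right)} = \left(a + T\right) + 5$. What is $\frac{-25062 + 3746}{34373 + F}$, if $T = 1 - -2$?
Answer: $- \frac{21316}{33409} \approx -0.63803$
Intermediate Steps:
$T = 3$ ($T = 1 + 2 = 3$)
$E{\left(a,l \right)} = -1 + a$ ($E{\left(a,l \right)} = -9 + \left(\left(a + 3\right) + 5\right) = -9 + \left(\left(3 + a\right) + 5\right) = -9 + \left(8 + a\right) = -1 + a$)
$F = -964$ ($F = - 482 \left(-1 + 3\right) = \left(-482\right) 2 = -964$)
$\frac{-25062 + 3746}{34373 + F} = \frac{-25062 + 3746}{34373 - 964} = - \frac{21316}{33409}$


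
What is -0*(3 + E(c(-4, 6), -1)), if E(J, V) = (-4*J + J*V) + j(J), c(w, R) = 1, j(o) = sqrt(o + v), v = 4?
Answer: 0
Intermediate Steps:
j(o) = sqrt(4 + o) (j(o) = sqrt(o + 4) = sqrt(4 + o))
E(J, V) = sqrt(4 + J) - 4*J + J*V (E(J, V) = (-4*J + J*V) + sqrt(4 + J) = sqrt(4 + J) - 4*J + J*V)
-0*(3 + E(c(-4, 6), -1)) = -0*(3 + (sqrt(4 + 1) - 4*1 + 1*(-1))) = -0*(3 + (sqrt(5) - 4 - 1)) = -0*(3 + (-5 + sqrt(5))) = -0*(-2 + sqrt(5)) = -377*0 = 0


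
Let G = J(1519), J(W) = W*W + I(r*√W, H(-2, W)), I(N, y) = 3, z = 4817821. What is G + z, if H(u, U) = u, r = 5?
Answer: 7125185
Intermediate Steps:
J(W) = 3 + W² (J(W) = W*W + 3 = W² + 3 = 3 + W²)
G = 2307364 (G = 3 + 1519² = 3 + 2307361 = 2307364)
G + z = 2307364 + 4817821 = 7125185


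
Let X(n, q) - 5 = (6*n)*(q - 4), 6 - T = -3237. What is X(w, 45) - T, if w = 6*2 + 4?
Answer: 698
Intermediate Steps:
T = 3243 (T = 6 - 1*(-3237) = 6 + 3237 = 3243)
w = 16 (w = 12 + 4 = 16)
X(n, q) = 5 + 6*n*(-4 + q) (X(n, q) = 5 + (6*n)*(q - 4) = 5 + (6*n)*(-4 + q) = 5 + 6*n*(-4 + q))
X(w, 45) - T = (5 - 24*16 + 6*16*45) - 1*3243 = (5 - 384 + 4320) - 3243 = 3941 - 3243 = 698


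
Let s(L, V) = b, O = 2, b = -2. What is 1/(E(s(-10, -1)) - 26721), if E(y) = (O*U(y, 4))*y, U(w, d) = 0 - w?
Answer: -1/26729 ≈ -3.7413e-5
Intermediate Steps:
U(w, d) = -w
s(L, V) = -2
E(y) = -2*y² (E(y) = (2*(-y))*y = (-2*y)*y = -2*y²)
1/(E(s(-10, -1)) - 26721) = 1/(-2*(-2)² - 26721) = 1/(-2*4 - 26721) = 1/(-8 - 26721) = 1/(-26729) = -1/26729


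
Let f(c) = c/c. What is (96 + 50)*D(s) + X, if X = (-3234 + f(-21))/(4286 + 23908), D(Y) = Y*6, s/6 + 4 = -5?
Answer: -1333692209/28194 ≈ -47304.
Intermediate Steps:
s = -54 (s = -24 + 6*(-5) = -24 - 30 = -54)
D(Y) = 6*Y
f(c) = 1
X = -3233/28194 (X = (-3234 + 1)/(4286 + 23908) = -3233/28194 ≈ -0.11467)
(96 + 50)*D(s) + X = (96 + 50)*(6*(-54)) - 3233/28194 = 146*(-324) - 3233/28194 = -47304 - 3233/28194 = -1333692209/28194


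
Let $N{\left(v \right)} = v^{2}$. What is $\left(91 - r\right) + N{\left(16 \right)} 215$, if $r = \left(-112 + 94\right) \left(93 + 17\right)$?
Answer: $57111$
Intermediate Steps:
$r = -1980$ ($r = \left(-18\right) 110 = -1980$)
$\left(91 - r\right) + N{\left(16 \right)} 215 = \left(91 - -1980\right) + 16^{2} \cdot 215 = \left(91 + 1980\right) + 256 \cdot 215 = 2071 + 55040 = 57111$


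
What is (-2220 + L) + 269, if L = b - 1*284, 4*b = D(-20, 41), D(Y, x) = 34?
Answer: -4453/2 ≈ -2226.5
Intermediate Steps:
b = 17/2 (b = (1/4)*34 = 17/2 ≈ 8.5000)
L = -551/2 (L = 17/2 - 1*284 = 17/2 - 284 = -551/2 ≈ -275.50)
(-2220 + L) + 269 = (-2220 - 551/2) + 269 = -4991/2 + 269 = -4453/2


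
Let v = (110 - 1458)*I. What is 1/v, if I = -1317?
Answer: 1/1775316 ≈ 5.6328e-7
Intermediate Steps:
v = 1775316 (v = (110 - 1458)*(-1317) = -1348*(-1317) = 1775316)
1/v = 1/1775316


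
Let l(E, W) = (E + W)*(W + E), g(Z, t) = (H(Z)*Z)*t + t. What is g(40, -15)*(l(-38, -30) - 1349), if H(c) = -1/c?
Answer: 0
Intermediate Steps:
g(Z, t) = 0 (g(Z, t) = ((-1/Z)*Z)*t + t = -t + t = 0)
l(E, W) = (E + W)² (l(E, W) = (E + W)*(E + W) = (E + W)²)
g(40, -15)*(l(-38, -30) - 1349) = 0*((-38 - 30)² - 1349) = 0*((-68)² - 1349) = 0*(4624 - 1349) = 0*3275 = 0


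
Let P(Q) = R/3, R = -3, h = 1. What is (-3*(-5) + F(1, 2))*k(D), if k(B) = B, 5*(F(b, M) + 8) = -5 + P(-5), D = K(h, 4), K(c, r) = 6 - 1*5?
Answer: 29/5 ≈ 5.8000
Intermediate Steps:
P(Q) = -1 (P(Q) = -3/3 = -3*1/3 = -1)
K(c, r) = 1 (K(c, r) = 6 - 5 = 1)
D = 1
F(b, M) = -46/5 (F(b, M) = -8 + (-5 - 1)/5 = -8 + (1/5)*(-6) = -8 - 6/5 = -46/5)
(-3*(-5) + F(1, 2))*k(D) = (-3*(-5) - 46/5)*1 = (15 - 46/5)*1 = (29/5)*1 = 29/5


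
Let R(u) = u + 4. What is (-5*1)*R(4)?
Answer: -40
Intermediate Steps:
R(u) = 4 + u
(-5*1)*R(4) = (-5*1)*(4 + 4) = -5*8 = -40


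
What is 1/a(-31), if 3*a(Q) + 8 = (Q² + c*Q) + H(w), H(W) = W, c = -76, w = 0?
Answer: 1/1103 ≈ 0.00090662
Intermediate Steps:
a(Q) = -8/3 - 76*Q/3 + Q²/3 (a(Q) = -8/3 + ((Q² - 76*Q) + 0)/3 = -8/3 + (Q² - 76*Q)/3 = -8/3 + (-76*Q/3 + Q²/3) = -8/3 - 76*Q/3 + Q²/3)
1/a(-31) = 1/(-8/3 - 76/3*(-31) + (⅓)*(-31)²) = 1/(-8/3 + 2356/3 + (⅓)*961) = 1/(-8/3 + 2356/3 + 961/3) = 1/1103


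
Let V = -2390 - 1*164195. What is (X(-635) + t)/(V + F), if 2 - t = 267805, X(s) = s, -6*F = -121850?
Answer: 402657/219415 ≈ 1.8351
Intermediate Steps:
F = 60925/3 (F = -1/6*(-121850) = 60925/3 ≈ 20308.)
t = -267803 (t = 2 - 1*267805 = 2 - 267805 = -267803)
V = -166585 (V = -2390 - 164195 = -166585)
(X(-635) + t)/(V + F) = (-635 - 267803)/(-166585 + 60925/3) = -268438/(-438830/3) = -268438*(-3/438830) = 402657/219415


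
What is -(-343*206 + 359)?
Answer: 70299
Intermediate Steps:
-(-343*206 + 359) = -(-70658 + 359) = -1*(-70299) = 70299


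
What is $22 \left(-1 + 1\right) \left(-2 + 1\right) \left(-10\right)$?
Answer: $0$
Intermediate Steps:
$22 \left(-1 + 1\right) \left(-2 + 1\right) \left(-10\right) = 22 \cdot 0 \left(-1\right) \left(-10\right) = 22 \cdot 0 \left(-10\right) = 0 \left(-10\right) = 0$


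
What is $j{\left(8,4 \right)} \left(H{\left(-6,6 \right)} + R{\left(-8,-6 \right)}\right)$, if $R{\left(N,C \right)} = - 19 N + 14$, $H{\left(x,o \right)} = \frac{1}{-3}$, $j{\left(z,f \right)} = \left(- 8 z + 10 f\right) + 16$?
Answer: $- \frac{3976}{3} \approx -1325.3$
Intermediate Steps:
$j{\left(z,f \right)} = 16 - 8 z + 10 f$
$H{\left(x,o \right)} = - \frac{1}{3}$
$R{\left(N,C \right)} = 14 - 19 N$
$j{\left(8,4 \right)} \left(H{\left(-6,6 \right)} + R{\left(-8,-6 \right)}\right) = \left(16 - 64 + 10 \cdot 4\right) \left(- \frac{1}{3} + \left(14 - -152\right)\right) = \left(16 - 64 + 40\right) \left(- \frac{1}{3} + \left(14 + 152\right)\right) = - 8 \left(- \frac{1}{3} + 166\right) = \left(-8\right) \frac{497}{3} = - \frac{3976}{3}$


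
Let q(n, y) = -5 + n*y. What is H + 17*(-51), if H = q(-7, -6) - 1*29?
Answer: -859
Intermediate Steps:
H = 8 (H = (-5 - 7*(-6)) - 1*29 = (-5 + 42) - 29 = 37 - 29 = 8)
H + 17*(-51) = 8 + 17*(-51) = 8 - 867 = -859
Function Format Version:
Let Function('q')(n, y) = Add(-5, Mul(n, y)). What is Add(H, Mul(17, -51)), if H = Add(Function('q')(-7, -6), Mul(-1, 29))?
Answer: -859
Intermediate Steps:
H = 8 (H = Add(Add(-5, Mul(-7, -6)), Mul(-1, 29)) = Add(Add(-5, 42), -29) = Add(37, -29) = 8)
Add(H, Mul(17, -51)) = Add(8, Mul(17, -51)) = Add(8, -867) = -859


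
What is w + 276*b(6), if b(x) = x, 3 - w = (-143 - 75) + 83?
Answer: 1794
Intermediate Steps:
w = 138 (w = 3 - ((-143 - 75) + 83) = 3 - (-218 + 83) = 3 - 1*(-135) = 3 + 135 = 138)
w + 276*b(6) = 138 + 276*6 = 138 + 1656 = 1794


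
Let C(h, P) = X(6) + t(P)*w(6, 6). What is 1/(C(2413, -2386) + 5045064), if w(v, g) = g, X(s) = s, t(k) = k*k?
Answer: 1/39203046 ≈ 2.5508e-8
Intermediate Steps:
t(k) = k²
C(h, P) = 6 + 6*P² (C(h, P) = 6 + P²*6 = 6 + 6*P²)
1/(C(2413, -2386) + 5045064) = 1/((6 + 6*(-2386)²) + 5045064) = 1/((6 + 6*5692996) + 5045064) = 1/((6 + 34157976) + 5045064) = 1/(34157982 + 5045064) = 1/39203046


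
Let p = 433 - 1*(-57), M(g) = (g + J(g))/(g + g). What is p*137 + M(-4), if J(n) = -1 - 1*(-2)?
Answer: 537043/8 ≈ 67130.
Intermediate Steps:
J(n) = 1 (J(n) = -1 + 2 = 1)
M(g) = (1 + g)/(2*g) (M(g) = (g + 1)/(g + g) = (1 + g)/((2*g)) = (1 + g)*(1/(2*g)) = (1 + g)/(2*g))
p = 490 (p = 433 + 57 = 490)
p*137 + M(-4) = 490*137 + (½)*(1 - 4)/(-4) = 67130 + (½)*(-¼)*(-3) = 67130 + 3/8 = 537043/8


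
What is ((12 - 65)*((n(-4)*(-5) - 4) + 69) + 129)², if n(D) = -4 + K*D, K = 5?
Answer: 93624976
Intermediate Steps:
n(D) = -4 + 5*D
((12 - 65)*((n(-4)*(-5) - 4) + 69) + 129)² = ((12 - 65)*(((-4 + 5*(-4))*(-5) - 4) + 69) + 129)² = (-53*(((-4 - 20)*(-5) - 4) + 69) + 129)² = (-53*((-24*(-5) - 4) + 69) + 129)² = (-53*((120 - 4) + 69) + 129)² = (-53*(116 + 69) + 129)² = (-53*185 + 129)² = (-9805 + 129)² = (-9676)² = 93624976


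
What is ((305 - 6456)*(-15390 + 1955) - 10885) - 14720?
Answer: 82613080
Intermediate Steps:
((305 - 6456)*(-15390 + 1955) - 10885) - 14720 = (-6151*(-13435) - 10885) - 14720 = (82638685 - 10885) - 14720 = 82627800 - 14720 = 82613080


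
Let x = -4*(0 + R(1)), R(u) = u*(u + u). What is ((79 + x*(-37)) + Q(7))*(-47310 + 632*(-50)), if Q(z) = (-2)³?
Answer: -28959970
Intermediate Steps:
R(u) = 2*u² (R(u) = u*(2*u) = 2*u²)
Q(z) = -8
x = -8 (x = -4*(0 + 2*1²) = -4*(0 + 2*1) = -4*(0 + 2) = -4*2 = -8)
((79 + x*(-37)) + Q(7))*(-47310 + 632*(-50)) = ((79 - 8*(-37)) - 8)*(-47310 + 632*(-50)) = ((79 + 296) - 8)*(-47310 - 31600) = (375 - 8)*(-78910) = 367*(-78910) = -28959970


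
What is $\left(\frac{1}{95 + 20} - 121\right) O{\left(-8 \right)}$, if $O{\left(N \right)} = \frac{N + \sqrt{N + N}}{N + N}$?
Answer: $- \frac{6957}{115} + \frac{6957 i}{230} \approx -60.496 + 30.248 i$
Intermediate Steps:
$O{\left(N \right)} = \frac{N + \sqrt{2} \sqrt{N}}{2 N}$ ($O{\left(N \right)} = \frac{N + \sqrt{2 N}}{2 N} = \left(N + \sqrt{2} \sqrt{N}\right) \frac{1}{2 N} = \frac{N + \sqrt{2} \sqrt{N}}{2 N}$)
$\left(\frac{1}{95 + 20} - 121\right) O{\left(-8 \right)} = \left(\frac{1}{95 + 20} - 121\right) \left(\frac{1}{2} + \frac{\sqrt{2}}{2 \cdot 2 i \sqrt{2}}\right) = \left(\frac{1}{115} - 121\right) \left(\frac{1}{2} + \frac{\sqrt{2} \left(- \frac{i \sqrt{2}}{4}\right)}{2}\right) = \left(\frac{1}{115} - 121\right) \left(\frac{1}{2} - \frac{i}{4}\right) = - \frac{13914 \left(\frac{1}{2} - \frac{i}{4}\right)}{115} = - \frac{6957}{115} + \frac{6957 i}{230}$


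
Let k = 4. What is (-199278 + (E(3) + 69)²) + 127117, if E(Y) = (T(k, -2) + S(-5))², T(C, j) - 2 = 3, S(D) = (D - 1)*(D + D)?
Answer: 18366275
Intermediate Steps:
S(D) = 2*D*(-1 + D) (S(D) = (-1 + D)*(2*D) = 2*D*(-1 + D))
T(C, j) = 5 (T(C, j) = 2 + 3 = 5)
E(Y) = 4225 (E(Y) = (5 + 2*(-5)*(-1 - 5))² = (5 + 2*(-5)*(-6))² = (5 + 60)² = 65² = 4225)
(-199278 + (E(3) + 69)²) + 127117 = (-199278 + (4225 + 69)²) + 127117 = (-199278 + 4294²) + 127117 = (-199278 + 18438436) + 127117 = 18239158 + 127117 = 18366275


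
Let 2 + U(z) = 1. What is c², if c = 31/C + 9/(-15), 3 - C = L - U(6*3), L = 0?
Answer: 22201/100 ≈ 222.01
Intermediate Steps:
U(z) = -1 (U(z) = -2 + 1 = -1)
C = 2 (C = 3 - (0 - 1*(-1)) = 3 - (0 + 1) = 3 - 1*1 = 3 - 1 = 2)
c = 149/10 (c = 31/2 + 9/(-15) = 31*(½) + 9*(-1/15) = 31/2 - ⅗ = 149/10 ≈ 14.900)
c² = (149/10)² = 22201/100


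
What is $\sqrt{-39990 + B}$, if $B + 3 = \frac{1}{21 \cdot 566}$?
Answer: $\frac{i \sqrt{5650090889142}}{11886} \approx 199.98 i$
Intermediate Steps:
$B = - \frac{35657}{11886}$ ($B = -3 + \frac{1}{21 \cdot 566} = -3 + \frac{1}{21} \cdot \frac{1}{566} = -3 + \frac{1}{11886} = - \frac{35657}{11886} \approx -2.9999$)
$\sqrt{-39990 + B} = \sqrt{-39990 - \frac{35657}{11886}} = \sqrt{- \frac{475356797}{11886}} = \frac{i \sqrt{5650090889142}}{11886}$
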